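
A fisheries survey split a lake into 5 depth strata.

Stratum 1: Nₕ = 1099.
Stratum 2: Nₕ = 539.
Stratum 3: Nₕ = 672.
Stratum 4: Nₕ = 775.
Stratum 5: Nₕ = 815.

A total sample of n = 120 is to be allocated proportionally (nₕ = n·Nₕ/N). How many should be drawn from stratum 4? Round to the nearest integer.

Share of stratum 4 = 775/3900 = 0.19872.
Allocate 120 × 0.19872 = 23.846... → 24.

24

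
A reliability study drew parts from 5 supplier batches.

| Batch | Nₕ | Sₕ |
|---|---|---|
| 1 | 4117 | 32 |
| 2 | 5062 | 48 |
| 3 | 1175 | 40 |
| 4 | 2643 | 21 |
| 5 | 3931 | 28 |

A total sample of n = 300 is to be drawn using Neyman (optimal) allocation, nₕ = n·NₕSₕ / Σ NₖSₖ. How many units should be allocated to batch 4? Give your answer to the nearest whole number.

Σ NₕSₕ = 4117·32 + 5062·48 + 1175·40 + 2643·21 + 3931·28 = 587291.
Share for 4: 55503/587291 = 0.09451.
n_4 = 300 × 0.09451 = 28.352... → 28.

28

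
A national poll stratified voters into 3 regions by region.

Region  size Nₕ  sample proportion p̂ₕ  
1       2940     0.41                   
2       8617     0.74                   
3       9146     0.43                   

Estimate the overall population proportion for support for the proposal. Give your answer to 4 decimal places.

0.5562

Wₕ = Nₕ/N with N = 20703: 0.1420, 0.4162, 0.4418.
p̂_st = 0.1420·0.41 + 0.4162·0.74 + 0.4418·0.43 ≈ 0.556188... → 0.5562.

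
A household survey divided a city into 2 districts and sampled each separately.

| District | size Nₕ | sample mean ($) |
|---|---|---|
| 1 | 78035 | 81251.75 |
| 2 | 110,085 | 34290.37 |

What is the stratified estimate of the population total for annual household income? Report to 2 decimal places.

Population total = Σ Nₕ·x̄ₕ (each stratum's size times its mean).
78035·81251.75 + 110085·34290.37 = 6340480311.25 + 3774855381.45 = 10115335692.70.

10115335692.70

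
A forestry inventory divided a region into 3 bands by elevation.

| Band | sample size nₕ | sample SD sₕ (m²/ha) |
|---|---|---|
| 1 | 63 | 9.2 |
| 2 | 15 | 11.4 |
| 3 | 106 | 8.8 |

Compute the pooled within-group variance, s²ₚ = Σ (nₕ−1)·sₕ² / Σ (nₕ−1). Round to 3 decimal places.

83.969

Degrees of freedom: 62 + 14 + 105 = 181.
Σ(nₕ−1)sₕ² = 62·84.64 + 14·129.96 + 105·77.44 = 15198.32.
s²ₚ = 15198.32 / 181 = 83.96862... → 83.969.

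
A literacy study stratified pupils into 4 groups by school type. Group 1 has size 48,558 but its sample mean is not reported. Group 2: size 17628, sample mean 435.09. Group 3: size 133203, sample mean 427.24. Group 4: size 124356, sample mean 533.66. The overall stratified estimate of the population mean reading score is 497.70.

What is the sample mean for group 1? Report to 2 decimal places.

621.62

N = 48558 + 17628 + 133203 + 124356 = 323745.
Overall total = μ·N = 497.70·323745 = 161127886.5.
Subtract the known strata: 17628·435.09 + 133203·427.24 + 124356·533.66 = 130943239.2.
Remaining total for group 1: 161127886.5 − 130943239.2 = 30184647.3.
Divide by its size: 30184647.3 / 48558 = 621.6205... → 621.62.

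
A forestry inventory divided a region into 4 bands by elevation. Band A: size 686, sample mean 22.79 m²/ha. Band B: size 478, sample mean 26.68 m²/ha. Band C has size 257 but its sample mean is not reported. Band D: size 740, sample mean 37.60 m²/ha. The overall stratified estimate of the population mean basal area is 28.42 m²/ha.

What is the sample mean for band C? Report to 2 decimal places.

20.25

N = 686 + 478 + 257 + 740 = 2161.
Overall total = μ·N = 28.42·2161 = 61415.62.
Subtract the known strata: 686·22.79 + 478·26.68 + 740·37.60 = 56210.98.
Remaining total for band C: 61415.62 − 56210.98 = 5204.64.
Divide by its size: 5204.64 / 257 = 20.2515... → 20.25.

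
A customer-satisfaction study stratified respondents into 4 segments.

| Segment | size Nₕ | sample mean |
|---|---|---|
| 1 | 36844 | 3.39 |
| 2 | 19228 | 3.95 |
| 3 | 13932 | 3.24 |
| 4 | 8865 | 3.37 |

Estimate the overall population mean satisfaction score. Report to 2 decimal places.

3.50

N = 78869; weights Wₕ = Nₕ/N = (0.4672, 0.2438, 0.1766, 0.1124).
x̄_st = Σ Wₕ·x̄ₕ = 0.4672·3.39 + 0.2438·3.95 + 0.1766·3.24 + 0.1124·3.37 ≈ 3.4978...
→ 3.50.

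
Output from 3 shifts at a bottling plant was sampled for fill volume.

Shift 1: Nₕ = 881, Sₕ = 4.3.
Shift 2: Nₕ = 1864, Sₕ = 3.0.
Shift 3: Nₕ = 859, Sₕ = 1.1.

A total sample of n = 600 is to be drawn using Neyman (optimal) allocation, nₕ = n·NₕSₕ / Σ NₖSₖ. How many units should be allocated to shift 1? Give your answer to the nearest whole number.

220

Σ NₕSₕ = 881·4.3 + 1864·3.0 + 859·1.1 = 10325.2.
Share for 1: 3788.3/10325.2 = 0.36690.
n_1 = 600 × 0.36690 = 220.139... → 220.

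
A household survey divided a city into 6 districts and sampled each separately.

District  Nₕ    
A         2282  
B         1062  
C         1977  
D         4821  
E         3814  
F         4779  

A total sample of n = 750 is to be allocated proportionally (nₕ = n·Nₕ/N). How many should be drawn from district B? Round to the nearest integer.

43

N = 2282 + 1062 + 1977 + 4821 + 3814 + 4779 = 18735.
n_B = 750·1062/18735 = 42.514... → 43.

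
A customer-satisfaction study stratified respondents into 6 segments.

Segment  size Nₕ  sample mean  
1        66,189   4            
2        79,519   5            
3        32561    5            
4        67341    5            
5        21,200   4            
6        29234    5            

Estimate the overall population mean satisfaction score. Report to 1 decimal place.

N = 66189 + 79519 + 32561 + 67341 + 21200 + 29234 = 296044.
Overall mean = Σ (Nₕ/N)·x̄ₕ — weight by population share, not a simple average.
Σ Nₕx̄ₕ = 66189·4 + 79519·5 + 32561·5 + 67341·5 + 21200·4 + 29234·5 = 264756 + 397595 + 162805 + 336705 + 84800 + 146170 = 1392831.
Divide by N: 1392831 / 296044 = 4.705... → 4.7.

4.7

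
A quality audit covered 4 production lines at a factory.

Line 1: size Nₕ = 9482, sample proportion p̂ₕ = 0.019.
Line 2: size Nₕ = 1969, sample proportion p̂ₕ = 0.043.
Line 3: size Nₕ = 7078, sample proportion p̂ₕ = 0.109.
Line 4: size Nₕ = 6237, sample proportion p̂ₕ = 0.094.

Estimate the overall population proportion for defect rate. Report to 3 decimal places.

N = 9482 + 1969 + 7078 + 6237 = 24766.
Overall proportion = Σ (Nₕ/N)·p̂ₕ.
Σ Nₕp̂ₕ = 180.158 + 84.667 + 771.502 + 586.278 = 1622.605.
1622.605 / 24766 = 0.06552... → 0.066.

0.066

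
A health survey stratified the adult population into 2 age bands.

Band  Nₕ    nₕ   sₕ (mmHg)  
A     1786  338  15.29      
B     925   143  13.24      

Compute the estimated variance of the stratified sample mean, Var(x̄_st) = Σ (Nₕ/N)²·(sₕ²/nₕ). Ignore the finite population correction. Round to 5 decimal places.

N = 2711. Term for each stratum: Wₕ²sₕ²/nₕ.
Var(x̄_st) = 0.30019409 + 0.14271327 = 0.44290737 → 0.44291.

0.44291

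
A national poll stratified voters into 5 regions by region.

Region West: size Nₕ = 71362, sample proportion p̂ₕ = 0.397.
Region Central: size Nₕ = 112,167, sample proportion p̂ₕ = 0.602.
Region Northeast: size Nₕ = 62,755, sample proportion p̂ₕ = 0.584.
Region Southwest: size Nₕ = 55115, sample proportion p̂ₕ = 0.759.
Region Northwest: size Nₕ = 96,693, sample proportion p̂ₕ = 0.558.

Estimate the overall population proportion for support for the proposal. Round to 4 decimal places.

0.5735

Wₕ = Nₕ/N with N = 398092: 0.1793, 0.2818, 0.1576, 0.1384, 0.2429.
p̂_st = 0.1793·0.397 + 0.2818·0.602 + 0.1576·0.584 + 0.1384·0.759 + 0.2429·0.558 ≈ 0.573463... → 0.5735.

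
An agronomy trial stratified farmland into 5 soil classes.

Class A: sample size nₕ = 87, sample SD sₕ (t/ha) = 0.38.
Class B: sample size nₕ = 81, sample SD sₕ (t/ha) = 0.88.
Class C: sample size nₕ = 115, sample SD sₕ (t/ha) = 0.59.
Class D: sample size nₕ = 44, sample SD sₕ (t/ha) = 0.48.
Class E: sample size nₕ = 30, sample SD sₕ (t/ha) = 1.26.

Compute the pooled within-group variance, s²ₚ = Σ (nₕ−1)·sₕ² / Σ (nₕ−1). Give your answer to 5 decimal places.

Degrees of freedom: 86 + 80 + 114 + 43 + 29 = 352.
Σ(nₕ−1)sₕ² = 86·0.1444 + 80·0.7744 + 114·0.3481 + 43·0.2304 + 29·1.5876 = 170.0014.
s²ₚ = 170.0014 / 352 = 0.4829585... → 0.48296.

0.48296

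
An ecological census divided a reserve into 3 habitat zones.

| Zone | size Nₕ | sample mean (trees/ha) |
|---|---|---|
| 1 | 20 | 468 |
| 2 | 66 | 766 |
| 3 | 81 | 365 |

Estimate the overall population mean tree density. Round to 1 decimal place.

N = 167; weights Wₕ = Nₕ/N = (0.1198, 0.3952, 0.4850).
x̄_st = Σ Wₕ·x̄ₕ = 0.1198·468 + 0.3952·766 + 0.4850·365 ≈ 535.814...
→ 535.8.

535.8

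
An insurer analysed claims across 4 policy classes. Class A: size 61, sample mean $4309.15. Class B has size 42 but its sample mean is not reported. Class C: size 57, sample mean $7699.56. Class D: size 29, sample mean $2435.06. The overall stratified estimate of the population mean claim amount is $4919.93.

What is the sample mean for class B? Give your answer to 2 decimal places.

3750.40

Σ Nₕx̄ₕ = N·μ, so 42·x̄_B = 189·4919.93 − (61·4309.15 + 57·7699.56 + 29·2435.06).
= 929866.77 − 772349.81 = 157516.96.
x̄_B = 157516.96 / 42 = 3750.4038... → 3750.40.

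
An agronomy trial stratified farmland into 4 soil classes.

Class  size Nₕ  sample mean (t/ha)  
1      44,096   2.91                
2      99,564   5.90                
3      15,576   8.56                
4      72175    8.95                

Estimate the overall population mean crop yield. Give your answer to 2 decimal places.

6.46

N = 44096 + 99564 + 15576 + 72175 = 231411.
The stratified mean weights each stratum mean by its population share Nₕ/N.
Σ Nₕx̄ₕ = 44096·2.91 + 99564·5.90 + 15576·8.56 + 72175·8.95 = 128319.36 + 587427.6 + 133330.56 + 645966.25 = 1495043.77.
Divide by N: 1495043.77 / 231411 = 6.4606... → 6.46.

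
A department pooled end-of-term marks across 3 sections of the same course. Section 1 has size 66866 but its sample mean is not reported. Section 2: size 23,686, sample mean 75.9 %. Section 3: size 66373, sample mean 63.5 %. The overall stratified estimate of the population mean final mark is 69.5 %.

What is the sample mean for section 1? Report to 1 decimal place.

73.2

Σ Nₕx̄ₕ = N·μ, so 66866·x̄_1 = 156925·69.5 − (23686·75.9 + 66373·63.5).
= 10906287.5 − 6012452.9 = 4893834.6.
x̄_1 = 4893834.6 / 66866 = 73.189... → 73.2.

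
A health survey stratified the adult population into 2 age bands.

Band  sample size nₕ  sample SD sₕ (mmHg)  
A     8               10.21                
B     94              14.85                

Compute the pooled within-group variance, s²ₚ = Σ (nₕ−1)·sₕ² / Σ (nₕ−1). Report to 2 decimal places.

A: (8−1)·10.21² = 7·104.2441 = 729.7087
B: (94−1)·14.85² = 93·220.5225 = 20508.5925
Numerator = 21238.3012; denominator = Σ(nₕ−1) = 100.
s²ₚ = 21238.3012/100 = 212.3830... → 212.38.

212.38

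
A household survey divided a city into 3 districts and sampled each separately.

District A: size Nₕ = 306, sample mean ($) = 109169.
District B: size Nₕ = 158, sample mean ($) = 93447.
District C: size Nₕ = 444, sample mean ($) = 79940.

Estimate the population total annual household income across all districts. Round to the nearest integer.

83663700

A: 306·109169 = 33405714
B: 158·93447 = 14764626
C: 444·79940 = 35493360
τ̂ = Σ Nₕx̄ₕ = 83663700.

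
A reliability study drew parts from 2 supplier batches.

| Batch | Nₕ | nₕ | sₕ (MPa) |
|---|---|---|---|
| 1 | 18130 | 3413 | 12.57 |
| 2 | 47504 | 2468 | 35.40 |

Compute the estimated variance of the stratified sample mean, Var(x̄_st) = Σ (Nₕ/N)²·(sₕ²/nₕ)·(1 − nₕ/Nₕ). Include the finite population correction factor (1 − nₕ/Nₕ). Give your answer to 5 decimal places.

0.25504

N = 65634. Term for each stratum: Wₕ²sₕ²/nₕ·(1−nₕ/Nₕ).
Var(x̄_st) = 0.00286744 + 0.25217011 = 0.25503755 → 0.25504.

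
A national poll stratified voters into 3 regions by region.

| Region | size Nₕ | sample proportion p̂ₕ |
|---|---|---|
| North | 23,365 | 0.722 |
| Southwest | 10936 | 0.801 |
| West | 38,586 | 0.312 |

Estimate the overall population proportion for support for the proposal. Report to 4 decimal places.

Wₕ = Nₕ/N with N = 72887: 0.3206, 0.1500, 0.5294.
p̂_st = 0.3206·0.722 + 0.1500·0.801 + 0.5294·0.312 ≈ 0.516801... → 0.5168.

0.5168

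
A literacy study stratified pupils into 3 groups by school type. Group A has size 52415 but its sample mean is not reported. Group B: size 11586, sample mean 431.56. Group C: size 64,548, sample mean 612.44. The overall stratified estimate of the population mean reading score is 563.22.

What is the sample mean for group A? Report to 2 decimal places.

N = 52415 + 11586 + 64548 = 128549.
Overall total = μ·N = 563.22·128549 = 72401367.78.
Subtract the known strata: 11586·431.56 + 64548·612.44 = 44531831.28.
Remaining total for group A: 72401367.78 − 44531831.28 = 27869536.5.
Divide by its size: 27869536.5 / 52415 = 531.7092... → 531.71.

531.71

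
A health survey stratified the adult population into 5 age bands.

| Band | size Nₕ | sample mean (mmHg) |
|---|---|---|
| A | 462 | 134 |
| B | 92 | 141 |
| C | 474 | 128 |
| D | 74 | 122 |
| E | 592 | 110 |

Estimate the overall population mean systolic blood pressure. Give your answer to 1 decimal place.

N = 1694; weights Wₕ = Nₕ/N = (0.2727, 0.0543, 0.2798, 0.0437, 0.3495).
x̄_st = Σ Wₕ·x̄ₕ = 0.2727·134 + 0.0543·141 + 0.2798·128 + 0.0437·122 + 0.3495·110 ≈ 123.790...
→ 123.8.

123.8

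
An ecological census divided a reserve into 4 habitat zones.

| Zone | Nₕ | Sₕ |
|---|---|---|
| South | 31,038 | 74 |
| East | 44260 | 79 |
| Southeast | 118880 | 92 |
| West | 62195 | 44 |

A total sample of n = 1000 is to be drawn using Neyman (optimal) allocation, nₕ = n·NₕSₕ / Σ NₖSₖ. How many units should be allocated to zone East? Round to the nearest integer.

180

Σ NₕSₕ = 31038·74 + 44260·79 + 118880·92 + 62195·44 = 19466892.
Share for East: 3496540/19466892 = 0.17961.
n_East = 1000 × 0.17961 = 179.615... → 180.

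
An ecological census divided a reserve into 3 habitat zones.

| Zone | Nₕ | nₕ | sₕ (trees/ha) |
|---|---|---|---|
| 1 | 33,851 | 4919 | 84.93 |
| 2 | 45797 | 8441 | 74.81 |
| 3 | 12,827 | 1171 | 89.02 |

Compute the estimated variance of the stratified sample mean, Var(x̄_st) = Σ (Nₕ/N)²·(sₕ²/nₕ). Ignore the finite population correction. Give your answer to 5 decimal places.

N = 92475; Wₕ = Nₕ/N.
zone 1: (33851/92475)²·84.93²/4919 = 0.19648968
zone 2: (45797/92475)²·74.81²/8441 = 0.16261133
zone 3: (12827/92475)²·89.02²/1171 = 0.13020264
Sum = 0.48930365 → 0.48930.

0.48930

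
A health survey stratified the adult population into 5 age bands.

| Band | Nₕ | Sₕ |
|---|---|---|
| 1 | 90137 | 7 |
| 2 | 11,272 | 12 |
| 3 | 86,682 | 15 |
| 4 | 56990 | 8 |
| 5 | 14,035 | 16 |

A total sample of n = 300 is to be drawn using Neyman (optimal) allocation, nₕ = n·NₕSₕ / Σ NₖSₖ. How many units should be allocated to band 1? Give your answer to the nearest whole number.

1: NₕSₕ = 90137·7 = 630959
2: NₕSₕ = 11272·12 = 135264
3: NₕSₕ = 86682·15 = 1300230
4: NₕSₕ = 56990·8 = 455920
5: NₕSₕ = 14035·16 = 224560
Σ NₕSₕ = 2746933.
n_1 = 300·630959/2746933 = 68.909... → 69.

69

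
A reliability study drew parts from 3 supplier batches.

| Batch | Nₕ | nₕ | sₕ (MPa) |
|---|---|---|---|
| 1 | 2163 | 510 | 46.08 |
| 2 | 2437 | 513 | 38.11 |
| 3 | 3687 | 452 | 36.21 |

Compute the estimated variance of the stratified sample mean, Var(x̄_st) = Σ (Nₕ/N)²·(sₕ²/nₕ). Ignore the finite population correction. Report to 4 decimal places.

N = 8287. Term for each stratum: Wₕ²sₕ²/nₕ.
Var(x̄_st) = 0.2836437 + 0.2448369 + 0.5742093 = 1.1026899 → 1.1027.

1.1027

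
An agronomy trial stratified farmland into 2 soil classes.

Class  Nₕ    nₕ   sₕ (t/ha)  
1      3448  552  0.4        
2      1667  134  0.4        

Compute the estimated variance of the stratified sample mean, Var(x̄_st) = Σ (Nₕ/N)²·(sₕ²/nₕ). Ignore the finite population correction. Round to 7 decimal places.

N = 5115. Term for each stratum: Wₕ²sₕ²/nₕ.
Var(x̄_st) = 0.0001317116 + 0.0001268221 = 0.0002585338 → 0.0002585.

0.0002585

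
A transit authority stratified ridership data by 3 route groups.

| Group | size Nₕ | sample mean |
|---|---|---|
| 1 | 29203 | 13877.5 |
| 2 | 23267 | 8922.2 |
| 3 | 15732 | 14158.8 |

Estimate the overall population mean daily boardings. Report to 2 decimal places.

x̄_st = (Σ Nₕx̄ₕ) / (Σ Nₕ) = (29203·13877.5 + 23267·8922.2 + 15732·14158.8) / 68202
= 835603701.5 / 68202 = 12251.8944... → 12251.89.

12251.89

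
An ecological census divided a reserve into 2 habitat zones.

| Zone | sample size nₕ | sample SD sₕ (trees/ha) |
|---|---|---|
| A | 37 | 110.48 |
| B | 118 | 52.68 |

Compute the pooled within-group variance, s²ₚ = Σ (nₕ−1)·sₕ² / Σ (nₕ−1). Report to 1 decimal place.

A: (37−1)·110.48² = 36·12205.8304 = 439409.8944
B: (118−1)·52.68² = 117·2775.1824 = 324696.3408
Numerator = 764106.2352; denominator = Σ(nₕ−1) = 153.
s²ₚ = 764106.2352/153 = 4994.158... → 4994.2.

4994.2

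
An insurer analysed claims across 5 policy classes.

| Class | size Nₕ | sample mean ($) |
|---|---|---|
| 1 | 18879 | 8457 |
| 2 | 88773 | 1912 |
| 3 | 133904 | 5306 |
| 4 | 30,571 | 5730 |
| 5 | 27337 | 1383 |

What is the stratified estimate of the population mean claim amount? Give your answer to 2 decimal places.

4183.70

N = 18879 + 88773 + 133904 + 30571 + 27337 = 299464.
Weight each subgroup mean by Nₕ/N and sum.
Σ Nₕx̄ₕ = 18879·8457 + 88773·1912 + 133904·5306 + 30571·5730 + 27337·1383 = 159659703 + 169733976 + 710494624 + 175171830 + 37807071 = 1252867204.
Divide by N: 1252867204 / 299464 = 4183.6989... → 4183.70.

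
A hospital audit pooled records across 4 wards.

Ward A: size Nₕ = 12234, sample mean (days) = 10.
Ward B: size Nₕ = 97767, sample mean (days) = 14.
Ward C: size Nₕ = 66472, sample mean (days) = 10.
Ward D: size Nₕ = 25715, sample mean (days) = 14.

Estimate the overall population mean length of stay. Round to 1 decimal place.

x̄_st = (Σ Nₕx̄ₕ) / (Σ Nₕ) = (12234·10 + 97767·14 + 66472·10 + 25715·14) / 202188
= 2515808 / 202188 = 12.443... → 12.4.

12.4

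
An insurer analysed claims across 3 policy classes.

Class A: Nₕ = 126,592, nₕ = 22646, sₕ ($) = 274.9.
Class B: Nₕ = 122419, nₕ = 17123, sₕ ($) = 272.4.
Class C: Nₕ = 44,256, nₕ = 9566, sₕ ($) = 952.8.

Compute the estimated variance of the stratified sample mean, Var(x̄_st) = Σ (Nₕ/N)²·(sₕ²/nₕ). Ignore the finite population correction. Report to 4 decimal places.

N = 293267. Term for each stratum: Wₕ²sₕ²/nₕ.
Var(x̄_st) = 0.6217905 + 0.7551020 + 2.1611805 = 3.5380730 → 3.5381.

3.5381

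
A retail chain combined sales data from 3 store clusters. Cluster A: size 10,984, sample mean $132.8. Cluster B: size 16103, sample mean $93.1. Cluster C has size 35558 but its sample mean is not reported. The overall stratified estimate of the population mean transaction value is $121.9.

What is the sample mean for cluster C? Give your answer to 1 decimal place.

Σ Nₕx̄ₕ = N·μ, so 35558·x̄_C = 62645·121.9 − (10984·132.8 + 16103·93.1).
= 7636425.5 − 2957864.5 = 4678561.
x̄_C = 4678561 / 35558 = 131.575... → 131.6.

131.6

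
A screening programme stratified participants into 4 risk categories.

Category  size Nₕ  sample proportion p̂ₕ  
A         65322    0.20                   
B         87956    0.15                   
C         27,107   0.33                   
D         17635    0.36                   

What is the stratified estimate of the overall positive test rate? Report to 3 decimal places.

Wₕ = Nₕ/N with N = 198020: 0.3299, 0.4442, 0.1369, 0.0891.
p̂_st = 0.3299·0.20 + 0.4442·0.15 + 0.1369·0.33 + 0.0891·0.36 ≈ 0.20984... → 0.210.

0.210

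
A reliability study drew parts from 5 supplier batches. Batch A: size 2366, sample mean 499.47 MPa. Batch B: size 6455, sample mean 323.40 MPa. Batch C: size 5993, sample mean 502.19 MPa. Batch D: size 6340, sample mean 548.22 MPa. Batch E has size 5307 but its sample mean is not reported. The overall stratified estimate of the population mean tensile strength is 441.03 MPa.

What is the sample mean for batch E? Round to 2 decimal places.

N = 2366 + 6455 + 5993 + 6340 + 5307 = 26461.
Overall total = μ·N = 441.03·26461 = 11670094.83.
Subtract the known strata: 2366·499.47 + 6455·323.40 + 5993·502.19 + 6340·548.22 = 9754632.49.
Remaining total for batch E: 11670094.83 − 9754632.49 = 1915462.34.
Divide by its size: 1915462.34 / 5307 = 360.9313... → 360.93.

360.93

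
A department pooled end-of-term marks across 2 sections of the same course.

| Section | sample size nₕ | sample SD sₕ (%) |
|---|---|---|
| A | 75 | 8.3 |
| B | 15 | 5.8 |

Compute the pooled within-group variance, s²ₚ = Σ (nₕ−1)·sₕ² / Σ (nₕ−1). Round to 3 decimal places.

Degrees of freedom: 74 + 14 = 88.
Σ(nₕ−1)sₕ² = 74·68.89 + 14·33.64 = 5568.82.
s²ₚ = 5568.82 / 88 = 63.28205... → 63.282.

63.282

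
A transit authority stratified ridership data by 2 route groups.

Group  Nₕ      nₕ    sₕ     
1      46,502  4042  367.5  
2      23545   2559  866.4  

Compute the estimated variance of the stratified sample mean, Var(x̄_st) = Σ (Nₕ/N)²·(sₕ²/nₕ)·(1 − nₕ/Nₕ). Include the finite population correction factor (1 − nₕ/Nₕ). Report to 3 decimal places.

N = 70047; Wₕ = Nₕ/N.
group 1: (46502/70047)²·367.5²/4042·(1 − 4042/46502) = 13.445932
group 2: (23545/70047)²·866.4²/2559·(1 − 2559/23545) = 29.540367
Sum = 42.986299 → 42.986.

42.986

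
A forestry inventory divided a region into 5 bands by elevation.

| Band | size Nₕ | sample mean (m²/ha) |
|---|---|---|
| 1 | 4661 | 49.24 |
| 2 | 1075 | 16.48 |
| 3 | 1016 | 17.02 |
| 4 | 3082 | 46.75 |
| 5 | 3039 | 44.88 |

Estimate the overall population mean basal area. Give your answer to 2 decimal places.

N = 12873; weights Wₕ = Nₕ/N = (0.3621, 0.0835, 0.0789, 0.2394, 0.2361).
x̄_st = Σ Wₕ·x̄ₕ = 0.3621·49.24 + 0.0835·16.48 + 0.0789·17.02 + 0.2394·46.75 + 0.2361·44.88 ≈ 42.3359...
→ 42.34.

42.34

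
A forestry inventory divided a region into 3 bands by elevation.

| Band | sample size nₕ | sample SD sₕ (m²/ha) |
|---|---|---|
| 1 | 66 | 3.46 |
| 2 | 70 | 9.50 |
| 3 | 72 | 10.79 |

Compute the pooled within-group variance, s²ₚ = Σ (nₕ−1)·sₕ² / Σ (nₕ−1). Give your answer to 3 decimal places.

Degrees of freedom: 65 + 69 + 71 = 205.
Σ(nₕ−1)sₕ² = 65·11.9716 + 69·90.25 + 71·116.4241 = 15271.5151.
s²ₚ = 15271.5151 / 205 = 74.49520... → 74.495.

74.495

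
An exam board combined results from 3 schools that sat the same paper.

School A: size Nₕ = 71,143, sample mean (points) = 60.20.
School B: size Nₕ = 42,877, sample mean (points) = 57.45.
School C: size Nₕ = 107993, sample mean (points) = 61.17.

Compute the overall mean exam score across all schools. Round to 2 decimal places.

x̄_st = (Σ Nₕx̄ₕ) / (Σ Nₕ) = (71143·60.20 + 42877·57.45 + 107993·61.17) / 222013
= 13352024.06 / 222013 = 60.1407... → 60.14.

60.14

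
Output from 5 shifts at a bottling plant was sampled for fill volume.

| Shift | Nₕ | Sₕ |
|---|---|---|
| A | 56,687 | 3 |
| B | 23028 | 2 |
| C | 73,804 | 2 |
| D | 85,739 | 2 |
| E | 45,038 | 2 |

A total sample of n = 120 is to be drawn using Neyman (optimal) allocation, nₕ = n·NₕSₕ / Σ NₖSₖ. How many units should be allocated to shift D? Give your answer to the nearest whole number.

33

A: NₕSₕ = 56687·3 = 170061
B: NₕSₕ = 23028·2 = 46056
C: NₕSₕ = 73804·2 = 147608
D: NₕSₕ = 85739·2 = 171478
E: NₕSₕ = 45038·2 = 90076
Σ NₕSₕ = 625279.
n_D = 120·171478/625279 = 32.909... → 33.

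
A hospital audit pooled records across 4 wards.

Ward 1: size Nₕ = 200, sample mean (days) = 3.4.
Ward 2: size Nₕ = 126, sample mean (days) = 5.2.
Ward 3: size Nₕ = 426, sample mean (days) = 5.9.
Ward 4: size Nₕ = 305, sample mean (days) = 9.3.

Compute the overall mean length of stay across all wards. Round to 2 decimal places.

6.32

N = 200 + 126 + 426 + 305 = 1057.
Weight each subgroup mean by Nₕ/N and sum.
Σ Nₕx̄ₕ = 200·3.4 + 126·5.2 + 426·5.9 + 305·9.3 = 680 + 655.2 + 2513.4 + 2836.5 = 6685.1.
Divide by N: 6685.1 / 1057 = 6.3246... → 6.32.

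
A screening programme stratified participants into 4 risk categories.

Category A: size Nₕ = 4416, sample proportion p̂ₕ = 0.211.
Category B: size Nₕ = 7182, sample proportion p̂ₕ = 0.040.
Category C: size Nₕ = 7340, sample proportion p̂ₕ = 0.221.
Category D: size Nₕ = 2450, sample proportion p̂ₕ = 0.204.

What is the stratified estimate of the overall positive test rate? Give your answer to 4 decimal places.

Wₕ = Nₕ/N with N = 21388: 0.2065, 0.3358, 0.3432, 0.1146.
p̂_st = 0.2065·0.211 + 0.3358·0.040 + 0.3432·0.221 + 0.1146·0.204 ≈ 0.156209... → 0.1562.

0.1562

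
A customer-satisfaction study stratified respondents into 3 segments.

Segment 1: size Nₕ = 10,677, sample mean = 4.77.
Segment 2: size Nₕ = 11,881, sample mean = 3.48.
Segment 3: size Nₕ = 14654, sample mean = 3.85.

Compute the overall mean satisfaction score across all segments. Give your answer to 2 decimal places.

4.00

x̄_st = (Σ Nₕx̄ₕ) / (Σ Nₕ) = (10677·4.77 + 11881·3.48 + 14654·3.85) / 37212
= 148693.07 / 37212 = 3.9958... → 4.00.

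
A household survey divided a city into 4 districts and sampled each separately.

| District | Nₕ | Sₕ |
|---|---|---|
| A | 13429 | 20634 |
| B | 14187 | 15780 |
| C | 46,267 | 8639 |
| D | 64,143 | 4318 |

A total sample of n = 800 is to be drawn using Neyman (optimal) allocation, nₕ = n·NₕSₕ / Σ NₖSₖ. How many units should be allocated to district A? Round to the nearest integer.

Σ NₕSₕ = 13429·20634 + 14187·15780 + 46267·8639 + 64143·4318 = 1177634933.
Share for A: 277093986/1177634933 = 0.23530.
n_A = 800 × 0.23530 = 188.238... → 188.

188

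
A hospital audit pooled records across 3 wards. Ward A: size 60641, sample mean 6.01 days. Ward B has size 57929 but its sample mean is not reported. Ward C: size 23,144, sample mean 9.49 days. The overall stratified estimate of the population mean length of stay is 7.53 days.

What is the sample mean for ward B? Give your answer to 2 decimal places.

N = 60641 + 57929 + 23144 = 141714.
Overall total = μ·N = 7.53·141714 = 1067106.42.
Subtract the known strata: 60641·6.01 + 23144·9.49 = 584088.97.
Remaining total for ward B: 1067106.42 − 584088.97 = 483017.45.
Divide by its size: 483017.45 / 57929 = 8.3381... → 8.34.

8.34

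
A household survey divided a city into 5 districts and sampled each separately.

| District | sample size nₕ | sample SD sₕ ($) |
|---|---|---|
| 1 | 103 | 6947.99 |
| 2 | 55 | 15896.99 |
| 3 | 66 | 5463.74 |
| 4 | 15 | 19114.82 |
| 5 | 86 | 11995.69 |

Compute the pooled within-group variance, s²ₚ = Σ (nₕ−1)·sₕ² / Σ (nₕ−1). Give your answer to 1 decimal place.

1: (103−1)·6947.99² = 102·48274565.0401 = 4924005634.0902
2: (55−1)·15896.99² = 54·252714291.0601 = 13646571717.2454
3: (66−1)·5463.74² = 65·29852454.7876 = 1940409561.194
4: (15−1)·19114.82² = 14·365376343.6324 = 5115268810.8536
5: (86−1)·11995.69² = 85·143896578.5761 = 12231209178.9685
Numerator = 37857464902.3517; denominator = Σ(nₕ−1) = 320.
s²ₚ = 37857464902.3517/320 = 118304577.820... → 118304577.8.

118304577.8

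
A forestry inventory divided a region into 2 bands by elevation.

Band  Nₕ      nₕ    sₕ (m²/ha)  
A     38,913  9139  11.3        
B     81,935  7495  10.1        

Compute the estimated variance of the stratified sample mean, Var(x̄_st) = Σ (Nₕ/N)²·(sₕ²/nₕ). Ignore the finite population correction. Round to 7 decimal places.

N = 120848; Wₕ = Nₕ/N.
band A: (38913/120848)²·11.3²/9139 = 0.0014486675
band B: (81935/120848)²·10.1²/7495 = 0.0062564949
Sum = 0.0077051623 → 0.0077052.

0.0077052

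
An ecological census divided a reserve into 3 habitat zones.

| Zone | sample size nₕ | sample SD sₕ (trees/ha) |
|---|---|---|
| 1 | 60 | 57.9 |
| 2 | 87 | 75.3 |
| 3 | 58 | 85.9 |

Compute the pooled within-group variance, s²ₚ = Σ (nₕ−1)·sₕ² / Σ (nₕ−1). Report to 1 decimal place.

5475.3

Degrees of freedom: 59 + 86 + 57 = 202.
Σ(nₕ−1)sₕ² = 59·3352.41 + 86·5670.09 + 57·7378.81 = 1106012.1.
s²ₚ = 1106012.1 / 202 = 5475.307... → 5475.3.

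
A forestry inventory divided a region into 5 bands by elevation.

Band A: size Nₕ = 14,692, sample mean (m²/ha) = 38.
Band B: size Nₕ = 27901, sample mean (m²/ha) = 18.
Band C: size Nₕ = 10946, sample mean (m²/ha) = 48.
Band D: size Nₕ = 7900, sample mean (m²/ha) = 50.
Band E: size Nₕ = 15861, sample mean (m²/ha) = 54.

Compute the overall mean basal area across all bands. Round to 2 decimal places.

N = 77300; weights Wₕ = Nₕ/N = (0.1901, 0.3609, 0.1416, 0.1022, 0.2052).
x̄_st = Σ Wₕ·x̄ₕ = 0.1901·38 + 0.3609·18 + 0.1416·48 + 0.1022·50 + 0.2052·54 ≈ 36.7065...
→ 36.71.

36.71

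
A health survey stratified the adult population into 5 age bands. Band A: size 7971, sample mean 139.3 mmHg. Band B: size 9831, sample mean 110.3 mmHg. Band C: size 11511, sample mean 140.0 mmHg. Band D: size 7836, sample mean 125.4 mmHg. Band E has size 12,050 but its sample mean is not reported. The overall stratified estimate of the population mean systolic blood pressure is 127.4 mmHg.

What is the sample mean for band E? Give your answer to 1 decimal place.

Σ Nₕx̄ₕ = N·μ, so 12050·x̄_E = 49199·127.4 − (7971·139.3 + 9831·110.3 + 11511·140.0 + 7836·125.4).
= 6267952.6 − 4788894 = 1479058.6.
x̄_E = 1479058.6 / 12050 = 122.743... → 122.7.

122.7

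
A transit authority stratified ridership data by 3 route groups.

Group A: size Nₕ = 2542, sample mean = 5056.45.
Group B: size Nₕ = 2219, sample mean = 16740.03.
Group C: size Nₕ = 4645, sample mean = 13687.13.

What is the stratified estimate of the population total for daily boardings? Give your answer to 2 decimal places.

113576341.32

A: 2542·5056.45 = 12853495.9
B: 2219·16740.03 = 37146126.57
C: 4645·13687.13 = 63576718.85
τ̂ = Σ Nₕx̄ₕ = 113576341.32.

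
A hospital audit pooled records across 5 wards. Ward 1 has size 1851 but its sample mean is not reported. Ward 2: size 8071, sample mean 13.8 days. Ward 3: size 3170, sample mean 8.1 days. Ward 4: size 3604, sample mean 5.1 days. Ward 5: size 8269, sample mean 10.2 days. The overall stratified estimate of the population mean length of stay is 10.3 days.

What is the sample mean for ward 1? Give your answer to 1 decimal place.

9.4

N = 1851 + 8071 + 3170 + 3604 + 8269 = 24965.
Overall total = μ·N = 10.3·24965 = 257139.5.
Subtract the known strata: 8071·13.8 + 3170·8.1 + 3604·5.1 + 8269·10.2 = 239781.
Remaining total for ward 1: 257139.5 − 239781 = 17358.5.
Divide by its size: 17358.5 / 1851 = 9.378... → 9.4.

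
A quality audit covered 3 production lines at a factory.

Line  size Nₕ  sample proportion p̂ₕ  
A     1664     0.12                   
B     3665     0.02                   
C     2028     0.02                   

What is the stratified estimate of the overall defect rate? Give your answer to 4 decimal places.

0.0426

N = 1664 + 3665 + 2028 = 7357.
Overall proportion = Σ (Nₕ/N)·p̂ₕ.
Σ Nₕp̂ₕ = 199.68 + 73.3 + 40.56 = 313.54.
313.54 / 7357 = 0.042618... → 0.0426.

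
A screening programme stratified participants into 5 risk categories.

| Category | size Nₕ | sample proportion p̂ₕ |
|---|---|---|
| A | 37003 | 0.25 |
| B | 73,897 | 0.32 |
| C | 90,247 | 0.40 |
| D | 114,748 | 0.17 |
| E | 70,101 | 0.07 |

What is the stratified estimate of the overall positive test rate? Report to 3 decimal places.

0.242

Wₕ = Nₕ/N with N = 385996: 0.0959, 0.1914, 0.2338, 0.2973, 0.1816.
p̂_st = 0.0959·0.25 + 0.1914·0.32 + 0.2338·0.40 + 0.2973·0.17 + 0.1816·0.07 ≈ 0.24200... → 0.242.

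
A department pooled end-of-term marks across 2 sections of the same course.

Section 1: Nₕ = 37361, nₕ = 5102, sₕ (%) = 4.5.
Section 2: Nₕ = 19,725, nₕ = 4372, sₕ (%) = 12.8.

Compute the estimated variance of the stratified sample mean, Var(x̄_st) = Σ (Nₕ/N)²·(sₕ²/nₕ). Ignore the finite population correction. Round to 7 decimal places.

0.0061742

N = 57086. Term for each stratum: Wₕ²sₕ²/nₕ.
Var(x̄_st) = 0.0017000525 + 0.0044741917 = 0.0061742441 → 0.0061742.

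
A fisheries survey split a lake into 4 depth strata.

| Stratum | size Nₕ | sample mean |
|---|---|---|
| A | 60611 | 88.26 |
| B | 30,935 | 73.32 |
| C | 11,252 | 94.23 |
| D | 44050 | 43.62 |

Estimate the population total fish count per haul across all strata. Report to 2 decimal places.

A: 60611·88.26 = 5349526.86
B: 30935·73.32 = 2268154.2
C: 11252·94.23 = 1060275.96
D: 44050·43.62 = 1921461
τ̂ = Σ Nₕx̄ₕ = 10599418.02.

10599418.02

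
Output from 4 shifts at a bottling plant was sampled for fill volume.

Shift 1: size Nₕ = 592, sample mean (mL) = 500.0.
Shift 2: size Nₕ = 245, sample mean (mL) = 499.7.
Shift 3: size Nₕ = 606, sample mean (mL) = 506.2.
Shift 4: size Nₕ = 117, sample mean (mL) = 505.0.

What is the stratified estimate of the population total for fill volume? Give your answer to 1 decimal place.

784268.7

Population total = Σ Nₕ·x̄ₕ (each stratum's size times its mean).
592·500.0 + 245·499.7 + 606·506.2 + 117·505.0 = 296000 + 122426.5 + 306757.2 + 59085 = 784268.7.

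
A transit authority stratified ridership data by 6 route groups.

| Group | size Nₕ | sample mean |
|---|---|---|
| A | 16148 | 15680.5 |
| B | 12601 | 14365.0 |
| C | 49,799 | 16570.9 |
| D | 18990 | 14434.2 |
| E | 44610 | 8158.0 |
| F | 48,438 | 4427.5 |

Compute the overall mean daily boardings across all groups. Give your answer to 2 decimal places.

11081.24

x̄_st = (Σ Nₕx̄ₕ) / (Σ Nₕ) = (16148·15680.5 + 12601·14365.0 + 49799·16570.9 + 18990·14434.2 + 44610·8158.0 + 48438·4427.5) / 190586
= 2111929411.1 / 190586 = 11081.2411... → 11081.24.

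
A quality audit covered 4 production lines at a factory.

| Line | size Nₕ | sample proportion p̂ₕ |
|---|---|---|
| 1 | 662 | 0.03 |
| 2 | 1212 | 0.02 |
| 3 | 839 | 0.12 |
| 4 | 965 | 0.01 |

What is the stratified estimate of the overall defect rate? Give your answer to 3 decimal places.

Wₕ = Nₕ/N with N = 3678: 0.1800, 0.3295, 0.2281, 0.2624.
p̂_st = 0.1800·0.03 + 0.3295·0.02 + 0.2281·0.12 + 0.2624·0.01 ≈ 0.04199... → 0.042.

0.042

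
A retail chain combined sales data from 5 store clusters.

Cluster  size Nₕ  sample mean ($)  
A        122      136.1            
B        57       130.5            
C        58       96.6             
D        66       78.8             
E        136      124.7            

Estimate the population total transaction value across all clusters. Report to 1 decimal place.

51805.5

Population total = Σ Nₕ·x̄ₕ (each stratum's size times its mean).
122·136.1 + 57·130.5 + 58·96.6 + 66·78.8 + 136·124.7 = 16604.2 + 7438.5 + 5602.8 + 5200.8 + 16959.2 = 51805.5.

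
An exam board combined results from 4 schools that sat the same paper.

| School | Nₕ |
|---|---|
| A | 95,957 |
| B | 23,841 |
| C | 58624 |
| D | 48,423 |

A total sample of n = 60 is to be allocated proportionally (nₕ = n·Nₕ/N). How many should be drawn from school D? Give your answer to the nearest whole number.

Share of school D = 48423/226845 = 0.21346.
Allocate 60 × 0.21346 = 12.808... → 13.

13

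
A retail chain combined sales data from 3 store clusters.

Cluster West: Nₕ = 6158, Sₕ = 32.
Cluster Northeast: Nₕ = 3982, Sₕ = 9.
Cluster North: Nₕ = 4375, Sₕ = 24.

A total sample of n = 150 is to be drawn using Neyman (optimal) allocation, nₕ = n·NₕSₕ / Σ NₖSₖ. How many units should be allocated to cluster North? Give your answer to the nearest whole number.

47

West: NₕSₕ = 6158·32 = 197056
Northeast: NₕSₕ = 3982·9 = 35838
North: NₕSₕ = 4375·24 = 105000
Σ NₕSₕ = 337894.
n_North = 150·105000/337894 = 46.612... → 47.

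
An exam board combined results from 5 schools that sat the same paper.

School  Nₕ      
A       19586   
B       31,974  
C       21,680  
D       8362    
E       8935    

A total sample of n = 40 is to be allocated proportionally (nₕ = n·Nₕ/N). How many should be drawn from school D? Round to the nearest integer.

4

N = 19586 + 31974 + 21680 + 8362 + 8935 = 90537.
n_D = 40·8362/90537 = 3.694... → 4.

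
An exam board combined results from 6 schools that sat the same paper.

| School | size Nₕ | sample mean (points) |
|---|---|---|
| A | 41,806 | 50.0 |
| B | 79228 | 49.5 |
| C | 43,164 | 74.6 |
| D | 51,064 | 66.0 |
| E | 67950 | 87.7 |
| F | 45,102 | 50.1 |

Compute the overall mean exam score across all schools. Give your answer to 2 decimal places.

63.42

x̄_st = (Σ Nₕx̄ₕ) / (Σ Nₕ) = (41806·50.0 + 79228·49.5 + 43164·74.6 + 51064·66.0 + 67950·87.7 + 45102·50.1) / 328314
= 20821169.6 / 328314 = 63.4185... → 63.42.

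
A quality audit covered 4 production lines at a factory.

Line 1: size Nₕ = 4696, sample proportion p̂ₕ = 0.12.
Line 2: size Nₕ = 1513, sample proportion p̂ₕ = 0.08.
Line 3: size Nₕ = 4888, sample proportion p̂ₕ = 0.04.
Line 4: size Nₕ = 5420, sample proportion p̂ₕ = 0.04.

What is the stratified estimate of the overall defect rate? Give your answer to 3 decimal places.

Wₕ = Nₕ/N with N = 16517: 0.2843, 0.0916, 0.2959, 0.3281.
p̂_st = 0.2843·0.12 + 0.0916·0.08 + 0.2959·0.04 + 0.3281·0.04 ≈ 0.06641... → 0.066.

0.066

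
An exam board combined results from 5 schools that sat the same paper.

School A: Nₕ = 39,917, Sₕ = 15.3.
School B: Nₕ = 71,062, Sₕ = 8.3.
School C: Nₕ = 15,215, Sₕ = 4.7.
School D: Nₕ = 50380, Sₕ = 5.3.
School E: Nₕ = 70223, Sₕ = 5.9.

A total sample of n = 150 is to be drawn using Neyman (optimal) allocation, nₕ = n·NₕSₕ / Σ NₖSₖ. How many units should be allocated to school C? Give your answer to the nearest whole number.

Σ NₕSₕ = 39917·15.3 + 71062·8.3 + 15215·4.7 + 50380·5.3 + 70223·5.9 = 1953384.9.
Share for C: 71510.5/1953384.9 = 0.03661.
n_C = 150 × 0.03661 = 5.491... → 5.

5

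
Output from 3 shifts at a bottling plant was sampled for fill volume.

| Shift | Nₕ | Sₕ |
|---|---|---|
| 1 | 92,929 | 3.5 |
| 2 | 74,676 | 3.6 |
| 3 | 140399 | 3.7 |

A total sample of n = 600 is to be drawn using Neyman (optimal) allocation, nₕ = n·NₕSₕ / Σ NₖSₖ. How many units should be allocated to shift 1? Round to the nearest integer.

175

Σ NₕSₕ = 92929·3.5 + 74676·3.6 + 140399·3.7 = 1113561.4.
Share for 1: 325251.5/1113561.4 = 0.29208.
n_1 = 600 × 0.29208 = 175.249... → 175.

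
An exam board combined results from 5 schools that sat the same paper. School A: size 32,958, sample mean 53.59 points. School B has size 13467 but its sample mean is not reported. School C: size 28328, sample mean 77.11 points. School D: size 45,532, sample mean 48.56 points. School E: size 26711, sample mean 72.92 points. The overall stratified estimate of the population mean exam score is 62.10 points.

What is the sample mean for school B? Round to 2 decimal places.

75.67

Σ Nₕx̄ₕ = N·μ, so 13467·x̄_B = 146996·62.10 − (32958·53.59 + 28328·77.11 + 45532·48.56 + 26711·72.92).
= 9128451.6 − 8109391.34 = 1019060.26.
x̄_B = 1019060.26 / 13467 = 75.6709... → 75.67.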